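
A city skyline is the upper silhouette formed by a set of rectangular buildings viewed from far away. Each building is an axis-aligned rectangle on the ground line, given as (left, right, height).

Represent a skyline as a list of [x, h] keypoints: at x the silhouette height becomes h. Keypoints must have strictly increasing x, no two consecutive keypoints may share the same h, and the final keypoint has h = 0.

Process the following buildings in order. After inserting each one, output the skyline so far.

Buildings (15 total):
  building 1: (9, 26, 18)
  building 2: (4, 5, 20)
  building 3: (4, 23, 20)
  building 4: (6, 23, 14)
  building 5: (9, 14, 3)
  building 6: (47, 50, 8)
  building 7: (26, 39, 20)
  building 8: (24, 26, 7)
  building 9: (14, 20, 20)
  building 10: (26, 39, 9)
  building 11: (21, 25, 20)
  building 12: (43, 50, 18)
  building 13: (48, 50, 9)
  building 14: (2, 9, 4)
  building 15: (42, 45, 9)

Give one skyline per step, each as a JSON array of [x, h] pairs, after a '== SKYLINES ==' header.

== SKYLINES ==
[[9,18],[26,0]]
[[4,20],[5,0],[9,18],[26,0]]
[[4,20],[23,18],[26,0]]
[[4,20],[23,18],[26,0]]
[[4,20],[23,18],[26,0]]
[[4,20],[23,18],[26,0],[47,8],[50,0]]
[[4,20],[23,18],[26,20],[39,0],[47,8],[50,0]]
[[4,20],[23,18],[26,20],[39,0],[47,8],[50,0]]
[[4,20],[23,18],[26,20],[39,0],[47,8],[50,0]]
[[4,20],[23,18],[26,20],[39,0],[47,8],[50,0]]
[[4,20],[25,18],[26,20],[39,0],[47,8],[50,0]]
[[4,20],[25,18],[26,20],[39,0],[43,18],[50,0]]
[[4,20],[25,18],[26,20],[39,0],[43,18],[50,0]]
[[2,4],[4,20],[25,18],[26,20],[39,0],[43,18],[50,0]]
[[2,4],[4,20],[25,18],[26,20],[39,0],[42,9],[43,18],[50,0]]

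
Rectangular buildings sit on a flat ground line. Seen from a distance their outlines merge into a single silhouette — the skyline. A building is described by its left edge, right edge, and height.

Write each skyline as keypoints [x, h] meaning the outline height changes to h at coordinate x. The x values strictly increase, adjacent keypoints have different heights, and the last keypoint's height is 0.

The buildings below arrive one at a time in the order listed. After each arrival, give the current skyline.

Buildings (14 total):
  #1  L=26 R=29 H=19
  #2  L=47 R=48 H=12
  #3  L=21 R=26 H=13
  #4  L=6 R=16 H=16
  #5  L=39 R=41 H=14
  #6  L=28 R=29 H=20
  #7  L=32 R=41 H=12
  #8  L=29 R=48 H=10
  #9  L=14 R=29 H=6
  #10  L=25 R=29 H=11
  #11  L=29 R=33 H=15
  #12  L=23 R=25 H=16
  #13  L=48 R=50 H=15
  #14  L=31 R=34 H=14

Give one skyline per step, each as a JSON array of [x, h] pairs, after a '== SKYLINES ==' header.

== SKYLINES ==
[[26,19],[29,0]]
[[26,19],[29,0],[47,12],[48,0]]
[[21,13],[26,19],[29,0],[47,12],[48,0]]
[[6,16],[16,0],[21,13],[26,19],[29,0],[47,12],[48,0]]
[[6,16],[16,0],[21,13],[26,19],[29,0],[39,14],[41,0],[47,12],[48,0]]
[[6,16],[16,0],[21,13],[26,19],[28,20],[29,0],[39,14],[41,0],[47,12],[48,0]]
[[6,16],[16,0],[21,13],[26,19],[28,20],[29,0],[32,12],[39,14],[41,0],[47,12],[48,0]]
[[6,16],[16,0],[21,13],[26,19],[28,20],[29,10],[32,12],[39,14],[41,10],[47,12],[48,0]]
[[6,16],[16,6],[21,13],[26,19],[28,20],[29,10],[32,12],[39,14],[41,10],[47,12],[48,0]]
[[6,16],[16,6],[21,13],[26,19],[28,20],[29,10],[32,12],[39,14],[41,10],[47,12],[48,0]]
[[6,16],[16,6],[21,13],[26,19],[28,20],[29,15],[33,12],[39,14],[41,10],[47,12],[48,0]]
[[6,16],[16,6],[21,13],[23,16],[25,13],[26,19],[28,20],[29,15],[33,12],[39,14],[41,10],[47,12],[48,0]]
[[6,16],[16,6],[21,13],[23,16],[25,13],[26,19],[28,20],[29,15],[33,12],[39,14],[41,10],[47,12],[48,15],[50,0]]
[[6,16],[16,6],[21,13],[23,16],[25,13],[26,19],[28,20],[29,15],[33,14],[34,12],[39,14],[41,10],[47,12],[48,15],[50,0]]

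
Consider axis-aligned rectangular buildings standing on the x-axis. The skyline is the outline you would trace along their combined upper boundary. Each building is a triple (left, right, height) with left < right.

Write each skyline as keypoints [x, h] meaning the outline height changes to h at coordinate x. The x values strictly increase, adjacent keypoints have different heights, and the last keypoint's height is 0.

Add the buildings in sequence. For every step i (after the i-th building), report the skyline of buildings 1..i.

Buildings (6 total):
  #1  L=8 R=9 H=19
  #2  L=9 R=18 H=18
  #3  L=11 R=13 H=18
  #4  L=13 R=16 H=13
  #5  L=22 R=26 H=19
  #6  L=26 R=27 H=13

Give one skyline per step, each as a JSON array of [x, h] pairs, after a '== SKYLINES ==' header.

== SKYLINES ==
[[8,19],[9,0]]
[[8,19],[9,18],[18,0]]
[[8,19],[9,18],[18,0]]
[[8,19],[9,18],[18,0]]
[[8,19],[9,18],[18,0],[22,19],[26,0]]
[[8,19],[9,18],[18,0],[22,19],[26,13],[27,0]]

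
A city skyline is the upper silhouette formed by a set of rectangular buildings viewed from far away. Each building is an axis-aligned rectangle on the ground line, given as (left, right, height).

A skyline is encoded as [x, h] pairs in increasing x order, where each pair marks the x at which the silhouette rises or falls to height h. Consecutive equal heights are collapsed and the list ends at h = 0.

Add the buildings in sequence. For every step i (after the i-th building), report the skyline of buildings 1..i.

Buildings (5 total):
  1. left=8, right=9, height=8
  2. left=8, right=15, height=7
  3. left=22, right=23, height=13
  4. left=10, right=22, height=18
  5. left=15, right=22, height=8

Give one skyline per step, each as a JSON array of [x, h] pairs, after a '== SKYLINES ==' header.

== SKYLINES ==
[[8,8],[9,0]]
[[8,8],[9,7],[15,0]]
[[8,8],[9,7],[15,0],[22,13],[23,0]]
[[8,8],[9,7],[10,18],[22,13],[23,0]]
[[8,8],[9,7],[10,18],[22,13],[23,0]]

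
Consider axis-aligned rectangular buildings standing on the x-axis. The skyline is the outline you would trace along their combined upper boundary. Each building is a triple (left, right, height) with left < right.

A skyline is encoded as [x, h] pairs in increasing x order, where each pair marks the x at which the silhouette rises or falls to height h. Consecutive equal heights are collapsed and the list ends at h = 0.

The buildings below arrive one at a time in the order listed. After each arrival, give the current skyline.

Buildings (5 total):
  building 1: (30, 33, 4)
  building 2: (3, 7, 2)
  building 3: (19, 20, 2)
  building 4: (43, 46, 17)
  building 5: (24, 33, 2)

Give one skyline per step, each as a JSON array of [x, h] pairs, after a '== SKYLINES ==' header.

== SKYLINES ==
[[30,4],[33,0]]
[[3,2],[7,0],[30,4],[33,0]]
[[3,2],[7,0],[19,2],[20,0],[30,4],[33,0]]
[[3,2],[7,0],[19,2],[20,0],[30,4],[33,0],[43,17],[46,0]]
[[3,2],[7,0],[19,2],[20,0],[24,2],[30,4],[33,0],[43,17],[46,0]]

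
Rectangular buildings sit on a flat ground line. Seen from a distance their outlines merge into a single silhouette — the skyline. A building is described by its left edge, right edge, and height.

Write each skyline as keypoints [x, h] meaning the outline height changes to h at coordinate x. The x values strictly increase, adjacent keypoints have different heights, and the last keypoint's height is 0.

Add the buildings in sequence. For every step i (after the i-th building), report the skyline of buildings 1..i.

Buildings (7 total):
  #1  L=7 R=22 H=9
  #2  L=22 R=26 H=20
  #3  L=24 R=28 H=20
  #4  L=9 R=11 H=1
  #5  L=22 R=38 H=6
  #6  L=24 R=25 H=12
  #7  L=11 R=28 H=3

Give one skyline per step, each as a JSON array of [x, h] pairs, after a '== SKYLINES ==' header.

== SKYLINES ==
[[7,9],[22,0]]
[[7,9],[22,20],[26,0]]
[[7,9],[22,20],[28,0]]
[[7,9],[22,20],[28,0]]
[[7,9],[22,20],[28,6],[38,0]]
[[7,9],[22,20],[28,6],[38,0]]
[[7,9],[22,20],[28,6],[38,0]]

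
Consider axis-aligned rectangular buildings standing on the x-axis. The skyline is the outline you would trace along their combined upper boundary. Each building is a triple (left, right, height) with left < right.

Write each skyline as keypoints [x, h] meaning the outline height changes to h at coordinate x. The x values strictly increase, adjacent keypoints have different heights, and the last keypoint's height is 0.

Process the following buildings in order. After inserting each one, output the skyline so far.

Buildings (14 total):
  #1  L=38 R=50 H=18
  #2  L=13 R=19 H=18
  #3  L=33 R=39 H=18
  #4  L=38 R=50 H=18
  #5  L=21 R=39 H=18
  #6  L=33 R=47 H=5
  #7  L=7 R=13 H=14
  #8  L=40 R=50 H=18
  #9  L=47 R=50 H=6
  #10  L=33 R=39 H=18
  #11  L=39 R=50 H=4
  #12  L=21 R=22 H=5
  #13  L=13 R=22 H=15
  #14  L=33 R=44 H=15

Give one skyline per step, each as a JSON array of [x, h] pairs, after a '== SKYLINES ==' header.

== SKYLINES ==
[[38,18],[50,0]]
[[13,18],[19,0],[38,18],[50,0]]
[[13,18],[19,0],[33,18],[50,0]]
[[13,18],[19,0],[33,18],[50,0]]
[[13,18],[19,0],[21,18],[50,0]]
[[13,18],[19,0],[21,18],[50,0]]
[[7,14],[13,18],[19,0],[21,18],[50,0]]
[[7,14],[13,18],[19,0],[21,18],[50,0]]
[[7,14],[13,18],[19,0],[21,18],[50,0]]
[[7,14],[13,18],[19,0],[21,18],[50,0]]
[[7,14],[13,18],[19,0],[21,18],[50,0]]
[[7,14],[13,18],[19,0],[21,18],[50,0]]
[[7,14],[13,18],[19,15],[21,18],[50,0]]
[[7,14],[13,18],[19,15],[21,18],[50,0]]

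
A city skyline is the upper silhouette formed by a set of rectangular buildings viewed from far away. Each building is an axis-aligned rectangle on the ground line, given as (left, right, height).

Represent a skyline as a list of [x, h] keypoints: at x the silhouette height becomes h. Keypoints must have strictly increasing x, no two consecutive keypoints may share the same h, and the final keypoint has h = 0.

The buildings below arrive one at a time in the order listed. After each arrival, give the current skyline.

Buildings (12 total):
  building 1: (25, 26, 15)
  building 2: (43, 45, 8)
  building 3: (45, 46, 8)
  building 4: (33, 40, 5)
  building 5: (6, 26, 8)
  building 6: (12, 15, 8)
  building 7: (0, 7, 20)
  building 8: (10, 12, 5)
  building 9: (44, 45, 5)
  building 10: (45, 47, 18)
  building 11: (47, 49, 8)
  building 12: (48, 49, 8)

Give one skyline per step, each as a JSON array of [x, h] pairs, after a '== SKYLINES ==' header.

== SKYLINES ==
[[25,15],[26,0]]
[[25,15],[26,0],[43,8],[45,0]]
[[25,15],[26,0],[43,8],[46,0]]
[[25,15],[26,0],[33,5],[40,0],[43,8],[46,0]]
[[6,8],[25,15],[26,0],[33,5],[40,0],[43,8],[46,0]]
[[6,8],[25,15],[26,0],[33,5],[40,0],[43,8],[46,0]]
[[0,20],[7,8],[25,15],[26,0],[33,5],[40,0],[43,8],[46,0]]
[[0,20],[7,8],[25,15],[26,0],[33,5],[40,0],[43,8],[46,0]]
[[0,20],[7,8],[25,15],[26,0],[33,5],[40,0],[43,8],[46,0]]
[[0,20],[7,8],[25,15],[26,0],[33,5],[40,0],[43,8],[45,18],[47,0]]
[[0,20],[7,8],[25,15],[26,0],[33,5],[40,0],[43,8],[45,18],[47,8],[49,0]]
[[0,20],[7,8],[25,15],[26,0],[33,5],[40,0],[43,8],[45,18],[47,8],[49,0]]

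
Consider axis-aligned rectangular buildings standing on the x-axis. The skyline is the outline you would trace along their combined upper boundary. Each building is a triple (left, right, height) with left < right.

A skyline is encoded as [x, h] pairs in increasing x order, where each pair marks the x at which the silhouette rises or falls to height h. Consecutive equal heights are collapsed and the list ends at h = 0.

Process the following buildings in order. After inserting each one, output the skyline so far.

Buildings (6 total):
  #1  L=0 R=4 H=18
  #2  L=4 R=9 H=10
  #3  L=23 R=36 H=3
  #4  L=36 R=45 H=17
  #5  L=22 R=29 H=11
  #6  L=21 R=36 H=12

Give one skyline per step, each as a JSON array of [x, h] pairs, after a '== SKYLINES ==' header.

== SKYLINES ==
[[0,18],[4,0]]
[[0,18],[4,10],[9,0]]
[[0,18],[4,10],[9,0],[23,3],[36,0]]
[[0,18],[4,10],[9,0],[23,3],[36,17],[45,0]]
[[0,18],[4,10],[9,0],[22,11],[29,3],[36,17],[45,0]]
[[0,18],[4,10],[9,0],[21,12],[36,17],[45,0]]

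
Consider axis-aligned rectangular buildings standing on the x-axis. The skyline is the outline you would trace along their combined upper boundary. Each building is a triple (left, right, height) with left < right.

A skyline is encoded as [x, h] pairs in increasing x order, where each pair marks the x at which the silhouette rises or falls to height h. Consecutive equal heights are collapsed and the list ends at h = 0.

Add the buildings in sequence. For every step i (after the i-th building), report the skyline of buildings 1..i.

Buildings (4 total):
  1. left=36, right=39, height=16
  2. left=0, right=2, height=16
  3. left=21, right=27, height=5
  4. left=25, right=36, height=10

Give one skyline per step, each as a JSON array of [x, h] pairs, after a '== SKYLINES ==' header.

== SKYLINES ==
[[36,16],[39,0]]
[[0,16],[2,0],[36,16],[39,0]]
[[0,16],[2,0],[21,5],[27,0],[36,16],[39,0]]
[[0,16],[2,0],[21,5],[25,10],[36,16],[39,0]]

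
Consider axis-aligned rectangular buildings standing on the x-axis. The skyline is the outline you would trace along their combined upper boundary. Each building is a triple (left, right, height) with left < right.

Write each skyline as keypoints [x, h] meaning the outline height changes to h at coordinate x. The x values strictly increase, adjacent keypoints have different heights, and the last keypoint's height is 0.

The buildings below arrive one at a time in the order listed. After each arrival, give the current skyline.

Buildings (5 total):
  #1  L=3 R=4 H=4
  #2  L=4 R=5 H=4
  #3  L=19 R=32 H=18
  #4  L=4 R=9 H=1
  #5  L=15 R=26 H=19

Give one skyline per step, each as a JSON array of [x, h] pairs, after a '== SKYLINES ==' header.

== SKYLINES ==
[[3,4],[4,0]]
[[3,4],[5,0]]
[[3,4],[5,0],[19,18],[32,0]]
[[3,4],[5,1],[9,0],[19,18],[32,0]]
[[3,4],[5,1],[9,0],[15,19],[26,18],[32,0]]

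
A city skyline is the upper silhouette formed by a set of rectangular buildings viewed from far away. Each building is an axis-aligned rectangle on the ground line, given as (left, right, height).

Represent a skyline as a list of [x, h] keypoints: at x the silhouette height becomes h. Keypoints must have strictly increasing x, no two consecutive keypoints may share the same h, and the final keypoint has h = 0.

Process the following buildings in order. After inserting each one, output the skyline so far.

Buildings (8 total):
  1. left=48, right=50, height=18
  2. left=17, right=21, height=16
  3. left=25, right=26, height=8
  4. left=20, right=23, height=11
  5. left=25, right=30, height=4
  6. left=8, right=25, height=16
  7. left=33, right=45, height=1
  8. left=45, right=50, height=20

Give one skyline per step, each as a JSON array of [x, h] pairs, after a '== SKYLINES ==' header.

== SKYLINES ==
[[48,18],[50,0]]
[[17,16],[21,0],[48,18],[50,0]]
[[17,16],[21,0],[25,8],[26,0],[48,18],[50,0]]
[[17,16],[21,11],[23,0],[25,8],[26,0],[48,18],[50,0]]
[[17,16],[21,11],[23,0],[25,8],[26,4],[30,0],[48,18],[50,0]]
[[8,16],[25,8],[26,4],[30,0],[48,18],[50,0]]
[[8,16],[25,8],[26,4],[30,0],[33,1],[45,0],[48,18],[50,0]]
[[8,16],[25,8],[26,4],[30,0],[33,1],[45,20],[50,0]]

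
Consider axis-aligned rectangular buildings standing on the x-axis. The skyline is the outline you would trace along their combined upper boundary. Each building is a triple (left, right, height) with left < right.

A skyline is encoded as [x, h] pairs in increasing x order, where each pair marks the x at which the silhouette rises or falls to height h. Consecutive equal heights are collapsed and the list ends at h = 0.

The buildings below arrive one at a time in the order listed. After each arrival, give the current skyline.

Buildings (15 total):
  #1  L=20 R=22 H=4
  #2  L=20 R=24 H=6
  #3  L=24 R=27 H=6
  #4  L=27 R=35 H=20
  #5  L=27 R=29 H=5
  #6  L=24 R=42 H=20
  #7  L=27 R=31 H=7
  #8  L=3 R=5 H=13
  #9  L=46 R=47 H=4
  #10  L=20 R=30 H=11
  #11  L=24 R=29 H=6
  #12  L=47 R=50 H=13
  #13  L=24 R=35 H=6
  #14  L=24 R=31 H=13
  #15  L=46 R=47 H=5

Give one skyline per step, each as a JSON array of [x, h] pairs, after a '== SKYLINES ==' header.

== SKYLINES ==
[[20,4],[22,0]]
[[20,6],[24,0]]
[[20,6],[27,0]]
[[20,6],[27,20],[35,0]]
[[20,6],[27,20],[35,0]]
[[20,6],[24,20],[42,0]]
[[20,6],[24,20],[42,0]]
[[3,13],[5,0],[20,6],[24,20],[42,0]]
[[3,13],[5,0],[20,6],[24,20],[42,0],[46,4],[47,0]]
[[3,13],[5,0],[20,11],[24,20],[42,0],[46,4],[47,0]]
[[3,13],[5,0],[20,11],[24,20],[42,0],[46,4],[47,0]]
[[3,13],[5,0],[20,11],[24,20],[42,0],[46,4],[47,13],[50,0]]
[[3,13],[5,0],[20,11],[24,20],[42,0],[46,4],[47,13],[50,0]]
[[3,13],[5,0],[20,11],[24,20],[42,0],[46,4],[47,13],[50,0]]
[[3,13],[5,0],[20,11],[24,20],[42,0],[46,5],[47,13],[50,0]]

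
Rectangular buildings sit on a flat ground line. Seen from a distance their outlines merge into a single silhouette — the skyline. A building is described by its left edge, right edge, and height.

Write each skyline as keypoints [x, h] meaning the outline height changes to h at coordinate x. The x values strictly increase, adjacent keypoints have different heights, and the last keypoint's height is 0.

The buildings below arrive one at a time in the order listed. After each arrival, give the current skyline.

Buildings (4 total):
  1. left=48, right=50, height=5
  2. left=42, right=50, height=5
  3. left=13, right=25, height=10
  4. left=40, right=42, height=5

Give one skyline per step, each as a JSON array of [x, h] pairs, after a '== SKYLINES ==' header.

== SKYLINES ==
[[48,5],[50,0]]
[[42,5],[50,0]]
[[13,10],[25,0],[42,5],[50,0]]
[[13,10],[25,0],[40,5],[50,0]]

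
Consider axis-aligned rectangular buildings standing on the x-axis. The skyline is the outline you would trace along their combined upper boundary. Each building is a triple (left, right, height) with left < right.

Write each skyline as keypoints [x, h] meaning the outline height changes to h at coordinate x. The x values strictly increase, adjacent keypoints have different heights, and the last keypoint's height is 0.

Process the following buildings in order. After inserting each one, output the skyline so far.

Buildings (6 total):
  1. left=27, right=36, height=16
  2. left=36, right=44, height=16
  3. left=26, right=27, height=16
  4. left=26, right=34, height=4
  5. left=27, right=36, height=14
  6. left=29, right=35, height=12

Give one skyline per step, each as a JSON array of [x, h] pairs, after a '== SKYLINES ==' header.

== SKYLINES ==
[[27,16],[36,0]]
[[27,16],[44,0]]
[[26,16],[44,0]]
[[26,16],[44,0]]
[[26,16],[44,0]]
[[26,16],[44,0]]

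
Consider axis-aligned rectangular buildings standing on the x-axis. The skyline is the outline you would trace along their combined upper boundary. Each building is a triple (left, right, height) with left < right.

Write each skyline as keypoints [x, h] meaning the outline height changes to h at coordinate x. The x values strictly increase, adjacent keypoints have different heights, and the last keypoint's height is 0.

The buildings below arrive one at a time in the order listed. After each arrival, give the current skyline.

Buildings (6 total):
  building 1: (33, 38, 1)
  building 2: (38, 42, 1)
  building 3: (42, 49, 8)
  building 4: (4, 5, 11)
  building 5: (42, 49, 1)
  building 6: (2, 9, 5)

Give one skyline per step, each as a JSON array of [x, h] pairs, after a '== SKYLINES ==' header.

== SKYLINES ==
[[33,1],[38,0]]
[[33,1],[42,0]]
[[33,1],[42,8],[49,0]]
[[4,11],[5,0],[33,1],[42,8],[49,0]]
[[4,11],[5,0],[33,1],[42,8],[49,0]]
[[2,5],[4,11],[5,5],[9,0],[33,1],[42,8],[49,0]]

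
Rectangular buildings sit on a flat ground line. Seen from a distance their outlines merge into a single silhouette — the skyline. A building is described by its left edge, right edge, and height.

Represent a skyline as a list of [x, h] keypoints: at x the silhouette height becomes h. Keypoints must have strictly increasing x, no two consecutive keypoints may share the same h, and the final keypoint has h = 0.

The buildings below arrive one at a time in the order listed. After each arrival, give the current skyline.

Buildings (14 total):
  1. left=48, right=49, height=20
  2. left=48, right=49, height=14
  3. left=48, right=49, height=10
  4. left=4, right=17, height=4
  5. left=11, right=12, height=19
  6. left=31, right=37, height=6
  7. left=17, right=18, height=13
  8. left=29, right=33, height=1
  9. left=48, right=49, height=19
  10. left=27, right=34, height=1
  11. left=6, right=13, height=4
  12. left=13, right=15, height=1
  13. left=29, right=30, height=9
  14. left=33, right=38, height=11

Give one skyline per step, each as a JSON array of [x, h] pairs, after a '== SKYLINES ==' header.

== SKYLINES ==
[[48,20],[49,0]]
[[48,20],[49,0]]
[[48,20],[49,0]]
[[4,4],[17,0],[48,20],[49,0]]
[[4,4],[11,19],[12,4],[17,0],[48,20],[49,0]]
[[4,4],[11,19],[12,4],[17,0],[31,6],[37,0],[48,20],[49,0]]
[[4,4],[11,19],[12,4],[17,13],[18,0],[31,6],[37,0],[48,20],[49,0]]
[[4,4],[11,19],[12,4],[17,13],[18,0],[29,1],[31,6],[37,0],[48,20],[49,0]]
[[4,4],[11,19],[12,4],[17,13],[18,0],[29,1],[31,6],[37,0],[48,20],[49,0]]
[[4,4],[11,19],[12,4],[17,13],[18,0],[27,1],[31,6],[37,0],[48,20],[49,0]]
[[4,4],[11,19],[12,4],[17,13],[18,0],[27,1],[31,6],[37,0],[48,20],[49,0]]
[[4,4],[11,19],[12,4],[17,13],[18,0],[27,1],[31,6],[37,0],[48,20],[49,0]]
[[4,4],[11,19],[12,4],[17,13],[18,0],[27,1],[29,9],[30,1],[31,6],[37,0],[48,20],[49,0]]
[[4,4],[11,19],[12,4],[17,13],[18,0],[27,1],[29,9],[30,1],[31,6],[33,11],[38,0],[48,20],[49,0]]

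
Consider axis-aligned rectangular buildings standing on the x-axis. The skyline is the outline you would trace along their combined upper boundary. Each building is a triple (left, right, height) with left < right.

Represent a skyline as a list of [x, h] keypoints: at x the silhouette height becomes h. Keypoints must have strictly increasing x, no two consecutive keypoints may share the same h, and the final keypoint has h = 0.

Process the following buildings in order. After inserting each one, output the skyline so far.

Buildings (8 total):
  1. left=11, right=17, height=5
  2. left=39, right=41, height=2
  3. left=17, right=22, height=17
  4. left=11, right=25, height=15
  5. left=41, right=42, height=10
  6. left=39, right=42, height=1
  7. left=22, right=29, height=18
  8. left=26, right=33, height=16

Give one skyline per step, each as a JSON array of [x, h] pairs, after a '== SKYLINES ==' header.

== SKYLINES ==
[[11,5],[17,0]]
[[11,5],[17,0],[39,2],[41,0]]
[[11,5],[17,17],[22,0],[39,2],[41,0]]
[[11,15],[17,17],[22,15],[25,0],[39,2],[41,0]]
[[11,15],[17,17],[22,15],[25,0],[39,2],[41,10],[42,0]]
[[11,15],[17,17],[22,15],[25,0],[39,2],[41,10],[42,0]]
[[11,15],[17,17],[22,18],[29,0],[39,2],[41,10],[42,0]]
[[11,15],[17,17],[22,18],[29,16],[33,0],[39,2],[41,10],[42,0]]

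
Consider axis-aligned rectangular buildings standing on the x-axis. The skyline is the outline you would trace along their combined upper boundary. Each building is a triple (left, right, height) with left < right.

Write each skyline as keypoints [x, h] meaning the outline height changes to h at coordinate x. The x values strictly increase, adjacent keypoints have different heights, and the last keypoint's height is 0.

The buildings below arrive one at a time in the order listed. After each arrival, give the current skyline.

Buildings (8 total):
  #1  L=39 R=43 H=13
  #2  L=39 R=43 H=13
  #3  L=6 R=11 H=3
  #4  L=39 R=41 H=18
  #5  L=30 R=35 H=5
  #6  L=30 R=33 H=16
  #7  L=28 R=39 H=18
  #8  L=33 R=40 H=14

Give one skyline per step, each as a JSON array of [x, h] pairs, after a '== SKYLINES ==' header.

== SKYLINES ==
[[39,13],[43,0]]
[[39,13],[43,0]]
[[6,3],[11,0],[39,13],[43,0]]
[[6,3],[11,0],[39,18],[41,13],[43,0]]
[[6,3],[11,0],[30,5],[35,0],[39,18],[41,13],[43,0]]
[[6,3],[11,0],[30,16],[33,5],[35,0],[39,18],[41,13],[43,0]]
[[6,3],[11,0],[28,18],[41,13],[43,0]]
[[6,3],[11,0],[28,18],[41,13],[43,0]]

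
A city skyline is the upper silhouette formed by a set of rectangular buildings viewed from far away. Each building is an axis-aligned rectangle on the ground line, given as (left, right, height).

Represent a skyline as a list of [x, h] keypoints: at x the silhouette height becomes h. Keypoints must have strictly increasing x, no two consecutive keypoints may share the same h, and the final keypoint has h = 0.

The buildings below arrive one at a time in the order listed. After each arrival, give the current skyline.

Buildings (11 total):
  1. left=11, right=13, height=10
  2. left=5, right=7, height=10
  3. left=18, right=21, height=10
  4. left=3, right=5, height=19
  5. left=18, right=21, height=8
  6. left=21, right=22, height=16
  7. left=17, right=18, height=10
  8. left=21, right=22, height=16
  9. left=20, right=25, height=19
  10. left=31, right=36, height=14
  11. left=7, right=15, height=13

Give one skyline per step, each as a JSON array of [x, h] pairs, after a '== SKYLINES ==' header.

== SKYLINES ==
[[11,10],[13,0]]
[[5,10],[7,0],[11,10],[13,0]]
[[5,10],[7,0],[11,10],[13,0],[18,10],[21,0]]
[[3,19],[5,10],[7,0],[11,10],[13,0],[18,10],[21,0]]
[[3,19],[5,10],[7,0],[11,10],[13,0],[18,10],[21,0]]
[[3,19],[5,10],[7,0],[11,10],[13,0],[18,10],[21,16],[22,0]]
[[3,19],[5,10],[7,0],[11,10],[13,0],[17,10],[21,16],[22,0]]
[[3,19],[5,10],[7,0],[11,10],[13,0],[17,10],[21,16],[22,0]]
[[3,19],[5,10],[7,0],[11,10],[13,0],[17,10],[20,19],[25,0]]
[[3,19],[5,10],[7,0],[11,10],[13,0],[17,10],[20,19],[25,0],[31,14],[36,0]]
[[3,19],[5,10],[7,13],[15,0],[17,10],[20,19],[25,0],[31,14],[36,0]]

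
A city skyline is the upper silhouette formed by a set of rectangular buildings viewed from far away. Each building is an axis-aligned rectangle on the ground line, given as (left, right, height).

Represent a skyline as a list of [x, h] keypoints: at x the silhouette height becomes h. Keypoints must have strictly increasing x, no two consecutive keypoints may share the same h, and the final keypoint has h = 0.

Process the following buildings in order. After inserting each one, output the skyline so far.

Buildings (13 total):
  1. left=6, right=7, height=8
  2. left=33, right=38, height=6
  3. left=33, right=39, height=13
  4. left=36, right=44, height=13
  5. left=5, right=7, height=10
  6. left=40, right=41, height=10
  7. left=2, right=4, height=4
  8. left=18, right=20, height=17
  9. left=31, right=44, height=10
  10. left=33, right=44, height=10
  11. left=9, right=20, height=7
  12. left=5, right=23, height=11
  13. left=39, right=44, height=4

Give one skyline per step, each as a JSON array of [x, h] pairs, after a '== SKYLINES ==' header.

== SKYLINES ==
[[6,8],[7,0]]
[[6,8],[7,0],[33,6],[38,0]]
[[6,8],[7,0],[33,13],[39,0]]
[[6,8],[7,0],[33,13],[44,0]]
[[5,10],[7,0],[33,13],[44,0]]
[[5,10],[7,0],[33,13],[44,0]]
[[2,4],[4,0],[5,10],[7,0],[33,13],[44,0]]
[[2,4],[4,0],[5,10],[7,0],[18,17],[20,0],[33,13],[44,0]]
[[2,4],[4,0],[5,10],[7,0],[18,17],[20,0],[31,10],[33,13],[44,0]]
[[2,4],[4,0],[5,10],[7,0],[18,17],[20,0],[31,10],[33,13],[44,0]]
[[2,4],[4,0],[5,10],[7,0],[9,7],[18,17],[20,0],[31,10],[33,13],[44,0]]
[[2,4],[4,0],[5,11],[18,17],[20,11],[23,0],[31,10],[33,13],[44,0]]
[[2,4],[4,0],[5,11],[18,17],[20,11],[23,0],[31,10],[33,13],[44,0]]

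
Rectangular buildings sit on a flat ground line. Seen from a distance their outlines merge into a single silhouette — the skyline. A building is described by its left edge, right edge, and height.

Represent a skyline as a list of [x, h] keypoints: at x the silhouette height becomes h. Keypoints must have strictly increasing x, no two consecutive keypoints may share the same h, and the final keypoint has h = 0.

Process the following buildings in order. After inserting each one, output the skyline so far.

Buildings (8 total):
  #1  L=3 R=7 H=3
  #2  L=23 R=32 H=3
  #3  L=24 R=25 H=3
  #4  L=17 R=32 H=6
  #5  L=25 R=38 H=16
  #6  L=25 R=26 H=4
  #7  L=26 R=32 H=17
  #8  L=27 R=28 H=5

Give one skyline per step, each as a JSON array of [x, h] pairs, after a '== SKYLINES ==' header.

== SKYLINES ==
[[3,3],[7,0]]
[[3,3],[7,0],[23,3],[32,0]]
[[3,3],[7,0],[23,3],[32,0]]
[[3,3],[7,0],[17,6],[32,0]]
[[3,3],[7,0],[17,6],[25,16],[38,0]]
[[3,3],[7,0],[17,6],[25,16],[38,0]]
[[3,3],[7,0],[17,6],[25,16],[26,17],[32,16],[38,0]]
[[3,3],[7,0],[17,6],[25,16],[26,17],[32,16],[38,0]]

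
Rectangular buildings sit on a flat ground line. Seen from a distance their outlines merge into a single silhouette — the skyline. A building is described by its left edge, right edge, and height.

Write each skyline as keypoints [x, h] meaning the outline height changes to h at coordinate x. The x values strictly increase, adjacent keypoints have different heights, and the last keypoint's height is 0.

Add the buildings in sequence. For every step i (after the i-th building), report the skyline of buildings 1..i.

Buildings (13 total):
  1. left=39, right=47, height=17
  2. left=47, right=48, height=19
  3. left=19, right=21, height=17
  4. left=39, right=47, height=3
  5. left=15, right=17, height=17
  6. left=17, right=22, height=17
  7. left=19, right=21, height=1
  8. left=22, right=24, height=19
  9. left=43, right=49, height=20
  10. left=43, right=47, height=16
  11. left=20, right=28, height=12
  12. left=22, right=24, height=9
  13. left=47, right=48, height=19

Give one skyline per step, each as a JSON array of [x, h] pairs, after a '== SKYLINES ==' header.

== SKYLINES ==
[[39,17],[47,0]]
[[39,17],[47,19],[48,0]]
[[19,17],[21,0],[39,17],[47,19],[48,0]]
[[19,17],[21,0],[39,17],[47,19],[48,0]]
[[15,17],[17,0],[19,17],[21,0],[39,17],[47,19],[48,0]]
[[15,17],[22,0],[39,17],[47,19],[48,0]]
[[15,17],[22,0],[39,17],[47,19],[48,0]]
[[15,17],[22,19],[24,0],[39,17],[47,19],[48,0]]
[[15,17],[22,19],[24,0],[39,17],[43,20],[49,0]]
[[15,17],[22,19],[24,0],[39,17],[43,20],[49,0]]
[[15,17],[22,19],[24,12],[28,0],[39,17],[43,20],[49,0]]
[[15,17],[22,19],[24,12],[28,0],[39,17],[43,20],[49,0]]
[[15,17],[22,19],[24,12],[28,0],[39,17],[43,20],[49,0]]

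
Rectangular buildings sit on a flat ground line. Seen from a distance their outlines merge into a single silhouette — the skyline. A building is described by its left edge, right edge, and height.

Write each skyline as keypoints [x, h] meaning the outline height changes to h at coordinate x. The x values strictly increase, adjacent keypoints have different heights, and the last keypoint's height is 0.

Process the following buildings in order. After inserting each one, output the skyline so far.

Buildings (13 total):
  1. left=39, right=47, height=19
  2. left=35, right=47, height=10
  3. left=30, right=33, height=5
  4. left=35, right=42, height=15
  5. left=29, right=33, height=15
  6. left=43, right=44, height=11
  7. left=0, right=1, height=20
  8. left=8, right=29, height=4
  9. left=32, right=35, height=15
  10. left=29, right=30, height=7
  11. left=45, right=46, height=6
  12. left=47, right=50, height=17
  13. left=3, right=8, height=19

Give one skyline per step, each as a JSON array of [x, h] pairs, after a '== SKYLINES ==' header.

== SKYLINES ==
[[39,19],[47,0]]
[[35,10],[39,19],[47,0]]
[[30,5],[33,0],[35,10],[39,19],[47,0]]
[[30,5],[33,0],[35,15],[39,19],[47,0]]
[[29,15],[33,0],[35,15],[39,19],[47,0]]
[[29,15],[33,0],[35,15],[39,19],[47,0]]
[[0,20],[1,0],[29,15],[33,0],[35,15],[39,19],[47,0]]
[[0,20],[1,0],[8,4],[29,15],[33,0],[35,15],[39,19],[47,0]]
[[0,20],[1,0],[8,4],[29,15],[39,19],[47,0]]
[[0,20],[1,0],[8,4],[29,15],[39,19],[47,0]]
[[0,20],[1,0],[8,4],[29,15],[39,19],[47,0]]
[[0,20],[1,0],[8,4],[29,15],[39,19],[47,17],[50,0]]
[[0,20],[1,0],[3,19],[8,4],[29,15],[39,19],[47,17],[50,0]]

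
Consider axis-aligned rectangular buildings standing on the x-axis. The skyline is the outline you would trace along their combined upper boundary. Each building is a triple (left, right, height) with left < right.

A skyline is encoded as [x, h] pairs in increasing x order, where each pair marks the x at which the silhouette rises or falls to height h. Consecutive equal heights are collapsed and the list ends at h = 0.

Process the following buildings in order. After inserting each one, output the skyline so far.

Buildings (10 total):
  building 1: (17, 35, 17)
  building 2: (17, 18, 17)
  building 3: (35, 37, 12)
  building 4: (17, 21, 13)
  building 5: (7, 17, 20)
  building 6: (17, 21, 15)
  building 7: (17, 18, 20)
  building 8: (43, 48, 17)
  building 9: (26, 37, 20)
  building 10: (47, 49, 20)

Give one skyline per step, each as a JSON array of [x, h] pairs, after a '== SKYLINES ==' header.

== SKYLINES ==
[[17,17],[35,0]]
[[17,17],[35,0]]
[[17,17],[35,12],[37,0]]
[[17,17],[35,12],[37,0]]
[[7,20],[17,17],[35,12],[37,0]]
[[7,20],[17,17],[35,12],[37,0]]
[[7,20],[18,17],[35,12],[37,0]]
[[7,20],[18,17],[35,12],[37,0],[43,17],[48,0]]
[[7,20],[18,17],[26,20],[37,0],[43,17],[48,0]]
[[7,20],[18,17],[26,20],[37,0],[43,17],[47,20],[49,0]]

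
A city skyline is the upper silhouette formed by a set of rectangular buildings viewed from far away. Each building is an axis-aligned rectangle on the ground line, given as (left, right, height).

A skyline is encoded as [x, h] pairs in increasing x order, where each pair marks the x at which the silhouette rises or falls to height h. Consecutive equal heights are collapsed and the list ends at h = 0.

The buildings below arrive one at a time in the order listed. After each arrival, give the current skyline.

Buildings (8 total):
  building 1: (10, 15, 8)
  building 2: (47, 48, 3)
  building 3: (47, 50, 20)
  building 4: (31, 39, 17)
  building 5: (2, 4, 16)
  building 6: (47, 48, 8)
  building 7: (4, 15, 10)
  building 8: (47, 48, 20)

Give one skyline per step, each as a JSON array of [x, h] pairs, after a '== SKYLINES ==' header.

== SKYLINES ==
[[10,8],[15,0]]
[[10,8],[15,0],[47,3],[48,0]]
[[10,8],[15,0],[47,20],[50,0]]
[[10,8],[15,0],[31,17],[39,0],[47,20],[50,0]]
[[2,16],[4,0],[10,8],[15,0],[31,17],[39,0],[47,20],[50,0]]
[[2,16],[4,0],[10,8],[15,0],[31,17],[39,0],[47,20],[50,0]]
[[2,16],[4,10],[15,0],[31,17],[39,0],[47,20],[50,0]]
[[2,16],[4,10],[15,0],[31,17],[39,0],[47,20],[50,0]]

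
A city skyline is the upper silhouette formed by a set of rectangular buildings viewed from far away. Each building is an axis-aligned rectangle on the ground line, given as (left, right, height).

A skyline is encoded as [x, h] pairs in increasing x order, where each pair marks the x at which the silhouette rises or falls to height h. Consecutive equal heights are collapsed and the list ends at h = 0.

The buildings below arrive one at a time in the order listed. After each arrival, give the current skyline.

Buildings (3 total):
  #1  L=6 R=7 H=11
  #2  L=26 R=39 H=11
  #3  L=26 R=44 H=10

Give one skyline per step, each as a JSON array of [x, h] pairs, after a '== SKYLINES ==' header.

== SKYLINES ==
[[6,11],[7,0]]
[[6,11],[7,0],[26,11],[39,0]]
[[6,11],[7,0],[26,11],[39,10],[44,0]]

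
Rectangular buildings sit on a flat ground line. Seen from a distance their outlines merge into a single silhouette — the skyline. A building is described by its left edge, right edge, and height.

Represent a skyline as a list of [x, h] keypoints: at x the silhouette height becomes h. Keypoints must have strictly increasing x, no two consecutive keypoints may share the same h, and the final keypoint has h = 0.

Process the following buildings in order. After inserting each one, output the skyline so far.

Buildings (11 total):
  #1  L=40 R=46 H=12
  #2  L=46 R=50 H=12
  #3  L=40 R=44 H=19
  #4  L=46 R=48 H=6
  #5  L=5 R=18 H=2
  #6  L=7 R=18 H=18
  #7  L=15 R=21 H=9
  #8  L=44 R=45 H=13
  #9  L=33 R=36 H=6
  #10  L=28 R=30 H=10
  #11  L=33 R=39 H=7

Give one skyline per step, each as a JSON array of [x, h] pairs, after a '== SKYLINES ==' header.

== SKYLINES ==
[[40,12],[46,0]]
[[40,12],[50,0]]
[[40,19],[44,12],[50,0]]
[[40,19],[44,12],[50,0]]
[[5,2],[18,0],[40,19],[44,12],[50,0]]
[[5,2],[7,18],[18,0],[40,19],[44,12],[50,0]]
[[5,2],[7,18],[18,9],[21,0],[40,19],[44,12],[50,0]]
[[5,2],[7,18],[18,9],[21,0],[40,19],[44,13],[45,12],[50,0]]
[[5,2],[7,18],[18,9],[21,0],[33,6],[36,0],[40,19],[44,13],[45,12],[50,0]]
[[5,2],[7,18],[18,9],[21,0],[28,10],[30,0],[33,6],[36,0],[40,19],[44,13],[45,12],[50,0]]
[[5,2],[7,18],[18,9],[21,0],[28,10],[30,0],[33,7],[39,0],[40,19],[44,13],[45,12],[50,0]]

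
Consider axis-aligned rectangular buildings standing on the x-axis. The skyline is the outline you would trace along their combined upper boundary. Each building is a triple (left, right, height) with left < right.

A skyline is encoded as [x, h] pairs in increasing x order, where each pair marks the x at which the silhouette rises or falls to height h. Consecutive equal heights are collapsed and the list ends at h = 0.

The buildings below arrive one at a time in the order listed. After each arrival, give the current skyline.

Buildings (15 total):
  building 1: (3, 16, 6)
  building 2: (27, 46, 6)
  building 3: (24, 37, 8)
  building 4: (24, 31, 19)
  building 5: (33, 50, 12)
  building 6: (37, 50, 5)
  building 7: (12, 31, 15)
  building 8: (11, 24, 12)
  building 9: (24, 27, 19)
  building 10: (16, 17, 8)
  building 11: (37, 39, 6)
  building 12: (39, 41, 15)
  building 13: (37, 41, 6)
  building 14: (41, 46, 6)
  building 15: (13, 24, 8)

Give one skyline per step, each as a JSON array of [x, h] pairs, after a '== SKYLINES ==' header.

== SKYLINES ==
[[3,6],[16,0]]
[[3,6],[16,0],[27,6],[46,0]]
[[3,6],[16,0],[24,8],[37,6],[46,0]]
[[3,6],[16,0],[24,19],[31,8],[37,6],[46,0]]
[[3,6],[16,0],[24,19],[31,8],[33,12],[50,0]]
[[3,6],[16,0],[24,19],[31,8],[33,12],[50,0]]
[[3,6],[12,15],[24,19],[31,8],[33,12],[50,0]]
[[3,6],[11,12],[12,15],[24,19],[31,8],[33,12],[50,0]]
[[3,6],[11,12],[12,15],[24,19],[31,8],[33,12],[50,0]]
[[3,6],[11,12],[12,15],[24,19],[31,8],[33,12],[50,0]]
[[3,6],[11,12],[12,15],[24,19],[31,8],[33,12],[50,0]]
[[3,6],[11,12],[12,15],[24,19],[31,8],[33,12],[39,15],[41,12],[50,0]]
[[3,6],[11,12],[12,15],[24,19],[31,8],[33,12],[39,15],[41,12],[50,0]]
[[3,6],[11,12],[12,15],[24,19],[31,8],[33,12],[39,15],[41,12],[50,0]]
[[3,6],[11,12],[12,15],[24,19],[31,8],[33,12],[39,15],[41,12],[50,0]]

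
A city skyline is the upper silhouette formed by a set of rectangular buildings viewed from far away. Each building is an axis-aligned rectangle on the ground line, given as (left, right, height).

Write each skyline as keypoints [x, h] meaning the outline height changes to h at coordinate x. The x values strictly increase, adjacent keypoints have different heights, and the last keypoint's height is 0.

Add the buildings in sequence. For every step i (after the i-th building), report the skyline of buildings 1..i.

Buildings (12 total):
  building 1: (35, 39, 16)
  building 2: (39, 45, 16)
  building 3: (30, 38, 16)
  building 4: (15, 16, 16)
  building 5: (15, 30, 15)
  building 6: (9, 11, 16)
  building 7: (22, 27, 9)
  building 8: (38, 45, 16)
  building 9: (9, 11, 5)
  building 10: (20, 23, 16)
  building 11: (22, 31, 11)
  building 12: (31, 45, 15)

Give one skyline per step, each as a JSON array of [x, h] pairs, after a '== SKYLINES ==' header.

== SKYLINES ==
[[35,16],[39,0]]
[[35,16],[45,0]]
[[30,16],[45,0]]
[[15,16],[16,0],[30,16],[45,0]]
[[15,16],[16,15],[30,16],[45,0]]
[[9,16],[11,0],[15,16],[16,15],[30,16],[45,0]]
[[9,16],[11,0],[15,16],[16,15],[30,16],[45,0]]
[[9,16],[11,0],[15,16],[16,15],[30,16],[45,0]]
[[9,16],[11,0],[15,16],[16,15],[30,16],[45,0]]
[[9,16],[11,0],[15,16],[16,15],[20,16],[23,15],[30,16],[45,0]]
[[9,16],[11,0],[15,16],[16,15],[20,16],[23,15],[30,16],[45,0]]
[[9,16],[11,0],[15,16],[16,15],[20,16],[23,15],[30,16],[45,0]]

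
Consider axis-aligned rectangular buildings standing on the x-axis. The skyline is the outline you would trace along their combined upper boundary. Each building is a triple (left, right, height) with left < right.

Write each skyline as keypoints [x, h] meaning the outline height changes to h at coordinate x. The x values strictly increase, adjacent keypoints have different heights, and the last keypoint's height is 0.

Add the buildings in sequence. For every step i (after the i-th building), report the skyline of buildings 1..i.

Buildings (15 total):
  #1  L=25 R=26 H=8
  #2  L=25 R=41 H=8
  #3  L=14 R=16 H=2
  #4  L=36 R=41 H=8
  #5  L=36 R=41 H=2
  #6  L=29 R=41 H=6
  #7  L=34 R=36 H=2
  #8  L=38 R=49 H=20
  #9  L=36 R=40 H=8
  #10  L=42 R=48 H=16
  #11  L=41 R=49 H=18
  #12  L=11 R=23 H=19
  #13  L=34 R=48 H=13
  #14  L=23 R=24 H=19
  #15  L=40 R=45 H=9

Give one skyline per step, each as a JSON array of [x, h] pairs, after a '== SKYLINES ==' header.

== SKYLINES ==
[[25,8],[26,0]]
[[25,8],[41,0]]
[[14,2],[16,0],[25,8],[41,0]]
[[14,2],[16,0],[25,8],[41,0]]
[[14,2],[16,0],[25,8],[41,0]]
[[14,2],[16,0],[25,8],[41,0]]
[[14,2],[16,0],[25,8],[41,0]]
[[14,2],[16,0],[25,8],[38,20],[49,0]]
[[14,2],[16,0],[25,8],[38,20],[49,0]]
[[14,2],[16,0],[25,8],[38,20],[49,0]]
[[14,2],[16,0],[25,8],[38,20],[49,0]]
[[11,19],[23,0],[25,8],[38,20],[49,0]]
[[11,19],[23,0],[25,8],[34,13],[38,20],[49,0]]
[[11,19],[24,0],[25,8],[34,13],[38,20],[49,0]]
[[11,19],[24,0],[25,8],[34,13],[38,20],[49,0]]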